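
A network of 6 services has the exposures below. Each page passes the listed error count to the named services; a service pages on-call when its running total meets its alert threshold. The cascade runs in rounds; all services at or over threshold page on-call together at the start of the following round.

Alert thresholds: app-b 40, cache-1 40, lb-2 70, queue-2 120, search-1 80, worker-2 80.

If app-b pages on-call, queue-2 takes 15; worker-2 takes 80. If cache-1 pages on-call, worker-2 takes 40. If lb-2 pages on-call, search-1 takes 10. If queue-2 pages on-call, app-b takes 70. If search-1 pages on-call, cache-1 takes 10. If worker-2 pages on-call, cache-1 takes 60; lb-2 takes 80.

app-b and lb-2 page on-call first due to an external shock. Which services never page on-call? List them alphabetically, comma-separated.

queue-2, search-1

Round 1 — app-b, lb-2 page on-call (initial).
  queue-2: +15 → 15 < 120
  search-1: +10 → 10 < 80
  worker-2: +80 → 80 ≥ 80
Round 2 — worker-2 pages on-call.
  cache-1: +60 → 60 ≥ 40
Round 3 — cache-1 pages on-call.
No further pages.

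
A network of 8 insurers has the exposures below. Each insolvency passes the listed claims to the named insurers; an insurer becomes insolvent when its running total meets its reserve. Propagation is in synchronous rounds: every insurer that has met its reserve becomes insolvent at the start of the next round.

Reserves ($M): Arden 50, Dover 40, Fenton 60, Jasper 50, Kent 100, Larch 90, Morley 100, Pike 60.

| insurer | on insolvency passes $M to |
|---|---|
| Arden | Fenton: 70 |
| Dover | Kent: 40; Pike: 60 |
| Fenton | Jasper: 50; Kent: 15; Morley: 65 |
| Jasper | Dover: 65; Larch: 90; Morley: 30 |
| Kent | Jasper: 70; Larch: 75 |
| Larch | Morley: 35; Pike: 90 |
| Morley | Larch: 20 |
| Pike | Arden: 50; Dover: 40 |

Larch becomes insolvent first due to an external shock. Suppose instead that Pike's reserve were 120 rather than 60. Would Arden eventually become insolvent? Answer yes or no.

no

With Pike's reserve at 120:
Round 1 — Larch becomes insolvent (initial).
  Morley: +35 → 35 < 100
  Pike: +90 → 90 < 120
No further insolvencies.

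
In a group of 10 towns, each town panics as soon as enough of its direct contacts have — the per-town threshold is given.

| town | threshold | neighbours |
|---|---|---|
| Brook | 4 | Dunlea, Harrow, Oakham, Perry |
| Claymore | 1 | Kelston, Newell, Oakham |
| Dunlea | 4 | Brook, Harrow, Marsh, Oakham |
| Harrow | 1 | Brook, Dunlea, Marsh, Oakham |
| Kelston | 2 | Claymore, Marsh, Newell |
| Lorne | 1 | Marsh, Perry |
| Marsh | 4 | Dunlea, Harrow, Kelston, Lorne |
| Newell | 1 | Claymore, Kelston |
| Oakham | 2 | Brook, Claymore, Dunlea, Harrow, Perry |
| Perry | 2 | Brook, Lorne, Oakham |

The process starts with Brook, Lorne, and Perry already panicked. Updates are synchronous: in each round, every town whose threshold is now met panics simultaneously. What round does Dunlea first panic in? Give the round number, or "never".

never

Round 1 — Brook, Lorne, Perry panic (initial).
Round 2 — checking thresholds:
  Dunlea: 1 of 4 neighbours < 4, below threshold.
  Harrow: 1 of 4 neighbours ≥ 1, panics.
  Marsh: 1 of 4 neighbours < 4, below threshold.
  Oakham: 2 of 5 neighbours ≥ 2, panics.
Round 3 — checking thresholds:
  Claymore: 1 of 3 neighbours ≥ 1, panics.
  Dunlea: 3 of 4 neighbours < 4, below threshold.
  Marsh: 2 of 4 neighbours < 4, below threshold.
Round 4 — checking thresholds:
  Dunlea: 3 of 4 neighbours < 4, below threshold.
  Kelston: 1 of 3 neighbours < 2, below threshold.
  Marsh: 2 of 4 neighbours < 4, below threshold.
  Newell: 1 of 2 neighbours ≥ 1, panics.
Round 5 — checking thresholds:
  Dunlea: 3 of 4 neighbours < 4, below threshold.
  Kelston: 2 of 3 neighbours ≥ 2, panics.
  Marsh: 2 of 4 neighbours < 4, below threshold.
Round 6 — no new panics; cascade stops.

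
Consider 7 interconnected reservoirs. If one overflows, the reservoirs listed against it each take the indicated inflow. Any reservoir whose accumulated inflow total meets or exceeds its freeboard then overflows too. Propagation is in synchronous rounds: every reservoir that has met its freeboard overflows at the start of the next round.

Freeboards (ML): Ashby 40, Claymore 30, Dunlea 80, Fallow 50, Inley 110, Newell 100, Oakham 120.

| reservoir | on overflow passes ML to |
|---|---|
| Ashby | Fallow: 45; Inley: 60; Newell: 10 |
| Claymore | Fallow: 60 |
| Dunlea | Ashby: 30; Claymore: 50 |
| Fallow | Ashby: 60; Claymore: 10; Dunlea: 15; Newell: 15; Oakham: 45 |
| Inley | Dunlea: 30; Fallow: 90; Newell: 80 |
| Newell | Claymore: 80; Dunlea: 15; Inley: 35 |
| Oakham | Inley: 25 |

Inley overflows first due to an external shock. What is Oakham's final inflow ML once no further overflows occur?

Round 1 — Inley overflows (initial).
  Dunlea: +30 → 30 < 80
  Fallow: +90 → 90 ≥ 50
  Newell: +80 → 80 < 100
Round 2 — Fallow overflows.
  Ashby: +60 → 60 ≥ 40
  Claymore: +10 → 10 < 30
  Dunlea: +15 → 45 < 80
  Newell: +15 → 95 < 100
  Oakham: +45 → 45 < 120
Round 3 — Ashby overflows.
  Newell: +10 → 105 ≥ 100
Round 4 — Newell overflows.
  Claymore: +80 → 90 ≥ 30
  Dunlea: +15 → 60 < 80
Round 5 — Claymore overflows.
No further overflows.

45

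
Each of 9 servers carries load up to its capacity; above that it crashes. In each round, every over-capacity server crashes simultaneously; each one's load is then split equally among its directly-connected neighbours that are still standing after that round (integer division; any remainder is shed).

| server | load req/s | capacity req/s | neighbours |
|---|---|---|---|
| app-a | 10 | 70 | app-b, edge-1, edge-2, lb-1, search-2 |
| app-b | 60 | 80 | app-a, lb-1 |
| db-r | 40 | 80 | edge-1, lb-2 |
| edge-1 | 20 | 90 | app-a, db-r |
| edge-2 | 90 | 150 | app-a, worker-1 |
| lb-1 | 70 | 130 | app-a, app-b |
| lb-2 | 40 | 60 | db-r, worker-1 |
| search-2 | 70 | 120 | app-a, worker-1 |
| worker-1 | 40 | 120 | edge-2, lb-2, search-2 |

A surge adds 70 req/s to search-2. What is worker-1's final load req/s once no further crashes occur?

110

Round 1 — search-2 at 140 > 120. search-2 crashes.
  search-2 sheds 140 req/s to app-a, worker-1: 70 each.
    app-a: 10+70 = 80 > 70
    worker-1: 40+70 = 110 ≤ 120
Round 2 — app-a crashes.
  app-a sheds 80 req/s to app-b, edge-1, edge-2, lb-1: 20 each.
    app-b: 60+20 = 80 ≤ 80
    edge-1: 20+20 = 40 ≤ 90
    edge-2: 90+20 = 110 ≤ 150
    lb-1: 70+20 = 90 ≤ 130
No further crashes.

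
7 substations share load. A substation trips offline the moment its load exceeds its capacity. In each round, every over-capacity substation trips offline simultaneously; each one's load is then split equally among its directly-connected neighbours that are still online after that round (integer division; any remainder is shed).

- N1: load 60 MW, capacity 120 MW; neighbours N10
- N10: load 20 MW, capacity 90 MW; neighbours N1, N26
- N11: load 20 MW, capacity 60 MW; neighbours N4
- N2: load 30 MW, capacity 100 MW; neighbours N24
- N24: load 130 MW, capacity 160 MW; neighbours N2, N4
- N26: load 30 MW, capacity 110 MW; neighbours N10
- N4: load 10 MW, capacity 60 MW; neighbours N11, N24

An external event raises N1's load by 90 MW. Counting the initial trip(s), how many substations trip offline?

Round 1 — N1 at 150 > 120. N1 trips offline.
  N1 sheds 150 MW to N10: 150 each.
    N10: 20+150 = 170 > 90
Round 2 — N10 trips offline.
  N10 sheds 170 MW to N26: 170 each.
    N26: 30+170 = 200 > 110
Round 3 — N26 trips offline.
  N26 sheds 200 MW: no online neighbours, lost.
No further trips.

3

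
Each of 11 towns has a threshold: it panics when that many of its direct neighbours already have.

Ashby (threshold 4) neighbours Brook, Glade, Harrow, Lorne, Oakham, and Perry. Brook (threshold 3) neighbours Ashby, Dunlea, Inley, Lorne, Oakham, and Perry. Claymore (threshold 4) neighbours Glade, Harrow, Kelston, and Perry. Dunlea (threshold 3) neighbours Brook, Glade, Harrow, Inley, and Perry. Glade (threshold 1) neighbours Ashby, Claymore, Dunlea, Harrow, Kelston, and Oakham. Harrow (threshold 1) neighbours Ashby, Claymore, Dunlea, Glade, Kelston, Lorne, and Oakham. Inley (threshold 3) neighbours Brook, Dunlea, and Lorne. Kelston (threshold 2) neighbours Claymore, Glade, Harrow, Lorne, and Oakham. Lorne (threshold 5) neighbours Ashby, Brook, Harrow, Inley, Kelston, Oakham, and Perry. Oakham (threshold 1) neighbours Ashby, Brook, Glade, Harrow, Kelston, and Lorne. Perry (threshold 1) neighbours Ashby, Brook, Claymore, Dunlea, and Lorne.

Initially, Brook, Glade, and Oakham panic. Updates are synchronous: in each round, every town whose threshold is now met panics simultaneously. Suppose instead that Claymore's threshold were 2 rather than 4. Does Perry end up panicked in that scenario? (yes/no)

yes

With Claymore's threshold at 2:
Round 1 — Brook, Glade, Oakham panic (initial).
Round 2 — checking thresholds:
  Ashby: 3 of 6 neighbours < 4, not yet.
  Claymore: 1 of 4 neighbours < 2, not yet.
  Dunlea: 2 of 5 neighbours < 3, not yet.
  Harrow: 2 of 7 neighbours ≥ 1, panics.
  Inley: 1 of 3 neighbours < 3, not yet.
  Kelston: 2 of 5 neighbours ≥ 2, panics.
  Lorne: 2 of 7 neighbours < 5, not yet.
  Perry: 1 of 5 neighbours ≥ 1, panics.
Round 3 — checking thresholds:
  Ashby: 5 of 6 neighbours ≥ 4, panics.
  Claymore: 4 of 4 neighbours ≥ 2, panics.
  Dunlea: 4 of 5 neighbours ≥ 3, panics.
  Inley: 1 of 3 neighbours < 3, not yet.
  Lorne: 5 of 7 neighbours ≥ 5, panics.
Round 4 — checking thresholds:
  Inley: 3 of 3 neighbours ≥ 3, panics.
Round 5 — no new panics; cascade stops.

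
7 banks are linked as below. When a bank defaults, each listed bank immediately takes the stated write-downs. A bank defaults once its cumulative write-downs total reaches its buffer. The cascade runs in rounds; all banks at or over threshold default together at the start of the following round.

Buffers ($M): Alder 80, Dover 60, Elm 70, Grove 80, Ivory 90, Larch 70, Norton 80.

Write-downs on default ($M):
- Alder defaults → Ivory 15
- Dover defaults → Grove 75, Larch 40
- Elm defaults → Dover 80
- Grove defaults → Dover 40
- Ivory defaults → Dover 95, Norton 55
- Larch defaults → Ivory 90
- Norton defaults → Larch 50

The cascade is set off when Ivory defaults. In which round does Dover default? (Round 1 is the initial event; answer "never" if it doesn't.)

Round 1 — Ivory defaults (initial).
  Dover: +95 → 95 ≥ 60
  Norton: +55 → 55 < 80
Round 2 — Dover defaults.
  Grove: +75 → 75 < 80
  Larch: +40 → 40 < 70
No further defaults.

2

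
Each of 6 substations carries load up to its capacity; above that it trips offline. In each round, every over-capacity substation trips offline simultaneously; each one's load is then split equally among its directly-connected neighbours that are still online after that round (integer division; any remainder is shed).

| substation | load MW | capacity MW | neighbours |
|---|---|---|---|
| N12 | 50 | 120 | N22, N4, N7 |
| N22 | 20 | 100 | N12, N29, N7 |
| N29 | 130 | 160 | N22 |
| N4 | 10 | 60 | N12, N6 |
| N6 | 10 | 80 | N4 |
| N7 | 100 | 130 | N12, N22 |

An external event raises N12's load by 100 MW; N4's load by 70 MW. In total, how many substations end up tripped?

6

Round 1 — N12 at 150 > 120; N4 at 80 > 60. N12, N4 trip offline.
  N12 sheds 150 MW to N22, N7: 75 each.
    N22: 20+75 = 95 ≤ 100
    N7: 100+75 = 175 > 130
  N4 sheds 80 MW to N6: 80 each.
    N6: 10+80 = 90 > 80
Round 2 — N6, N7 trip offline.
  N6 sheds 90 MW: no online neighbours, lost.
  N7 sheds 175 MW to N22: 175 each.
    N22: 95+175 = 270 > 100
Round 3 — N22 trips offline.
  N22 sheds 270 MW to N29: 270 each.
    N29: 130+270 = 400 > 160
Round 4 — N29 trips offline.
  N29 sheds 400 MW: no online neighbours, lost.
No further trips.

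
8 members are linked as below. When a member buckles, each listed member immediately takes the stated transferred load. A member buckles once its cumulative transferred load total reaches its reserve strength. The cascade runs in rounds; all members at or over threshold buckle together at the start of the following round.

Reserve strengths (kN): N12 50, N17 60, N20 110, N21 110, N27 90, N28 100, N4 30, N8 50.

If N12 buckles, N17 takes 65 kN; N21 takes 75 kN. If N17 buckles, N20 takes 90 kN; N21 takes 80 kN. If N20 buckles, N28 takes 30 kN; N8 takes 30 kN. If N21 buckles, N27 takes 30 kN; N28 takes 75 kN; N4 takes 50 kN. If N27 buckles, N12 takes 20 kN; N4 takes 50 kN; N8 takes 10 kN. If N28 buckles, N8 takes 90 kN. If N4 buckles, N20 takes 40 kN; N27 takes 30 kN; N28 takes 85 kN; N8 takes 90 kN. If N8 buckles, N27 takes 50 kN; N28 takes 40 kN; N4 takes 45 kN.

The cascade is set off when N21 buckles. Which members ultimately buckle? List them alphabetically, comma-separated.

Round 1 — N21 buckles (initial).
  N27: +30 → 30 < 90
  N28: +75 → 75 < 100
  N4: +50 → 50 ≥ 30
Round 2 — N4 buckles.
  N20: +40 → 40 < 110
  N27: +30 → 60 < 90
  N28: +85 → 160 ≥ 100
  N8: +90 → 90 ≥ 50
Round 3 — N28, N8 buckle.
  N27: +50 → 110 ≥ 90
Round 4 — N27 buckles.
  N12: +20 → 20 < 50
No further bucklings.

N21, N27, N28, N4, N8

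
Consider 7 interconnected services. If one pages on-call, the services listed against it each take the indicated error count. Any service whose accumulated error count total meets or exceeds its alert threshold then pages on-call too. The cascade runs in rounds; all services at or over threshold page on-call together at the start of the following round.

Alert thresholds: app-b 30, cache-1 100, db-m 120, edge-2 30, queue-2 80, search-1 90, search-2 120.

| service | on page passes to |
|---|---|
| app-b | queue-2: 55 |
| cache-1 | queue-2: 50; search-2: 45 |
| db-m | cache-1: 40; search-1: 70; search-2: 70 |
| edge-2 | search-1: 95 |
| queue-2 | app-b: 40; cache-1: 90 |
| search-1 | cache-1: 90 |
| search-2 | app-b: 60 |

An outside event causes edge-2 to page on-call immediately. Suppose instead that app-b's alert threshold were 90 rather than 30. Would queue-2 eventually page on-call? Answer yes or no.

With app-b's alert threshold at 90:
Round 1 — edge-2 pages on-call (initial).
  search-1: +95 → 95 ≥ 90
Round 2 — search-1 pages on-call.
  cache-1: +90 → 90 < 100
No further pages.

no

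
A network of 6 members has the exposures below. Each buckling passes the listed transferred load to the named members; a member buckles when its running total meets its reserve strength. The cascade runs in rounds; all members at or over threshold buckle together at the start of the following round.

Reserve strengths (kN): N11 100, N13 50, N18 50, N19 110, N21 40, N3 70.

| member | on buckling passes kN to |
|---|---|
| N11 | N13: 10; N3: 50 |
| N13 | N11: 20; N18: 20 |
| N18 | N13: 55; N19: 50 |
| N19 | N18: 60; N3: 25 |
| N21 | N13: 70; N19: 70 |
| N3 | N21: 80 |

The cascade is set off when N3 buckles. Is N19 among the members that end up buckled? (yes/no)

no

Round 1 — N3 buckles (initial).
  N21: +80 → 80 ≥ 40
Round 2 — N21 buckles.
  N13: +70 → 70 ≥ 50
  N19: +70 → 70 < 110
Round 3 — N13 buckles.
  N11: +20 → 20 < 100
  N18: +20 → 20 < 50
No further bucklings.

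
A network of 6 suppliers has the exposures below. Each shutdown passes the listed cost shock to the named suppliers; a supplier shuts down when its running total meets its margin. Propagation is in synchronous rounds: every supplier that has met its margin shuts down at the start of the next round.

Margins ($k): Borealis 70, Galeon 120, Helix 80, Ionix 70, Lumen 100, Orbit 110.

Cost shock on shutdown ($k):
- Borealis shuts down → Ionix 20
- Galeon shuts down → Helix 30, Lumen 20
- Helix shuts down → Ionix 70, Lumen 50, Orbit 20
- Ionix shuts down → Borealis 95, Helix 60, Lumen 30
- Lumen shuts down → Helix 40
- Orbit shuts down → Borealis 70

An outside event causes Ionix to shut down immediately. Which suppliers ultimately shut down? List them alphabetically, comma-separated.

Borealis, Ionix

Round 1 — Ionix shuts down (initial).
  Borealis: +95 → 95 ≥ 70
  Helix: +60 → 60 < 80
  Lumen: +30 → 30 < 100
Round 2 — Borealis shuts down.
No further shutdowns.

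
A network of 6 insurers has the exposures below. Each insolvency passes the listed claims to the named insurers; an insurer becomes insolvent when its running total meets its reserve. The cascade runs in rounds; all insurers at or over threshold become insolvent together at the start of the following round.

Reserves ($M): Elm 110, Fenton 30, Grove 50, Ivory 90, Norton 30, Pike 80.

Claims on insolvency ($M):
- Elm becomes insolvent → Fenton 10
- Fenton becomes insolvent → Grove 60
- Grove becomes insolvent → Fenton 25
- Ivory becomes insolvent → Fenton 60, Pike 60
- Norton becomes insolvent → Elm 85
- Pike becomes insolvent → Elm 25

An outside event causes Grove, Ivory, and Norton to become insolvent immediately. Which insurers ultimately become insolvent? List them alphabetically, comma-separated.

Fenton, Grove, Ivory, Norton

Round 1 — Grove, Ivory, Norton become insolvent (initial).
  Elm: +85 → 85 < 110
  Fenton: +25+60 → 85 ≥ 30
  Pike: +60 → 60 < 80
Round 2 — Fenton becomes insolvent.
No further insolvencies.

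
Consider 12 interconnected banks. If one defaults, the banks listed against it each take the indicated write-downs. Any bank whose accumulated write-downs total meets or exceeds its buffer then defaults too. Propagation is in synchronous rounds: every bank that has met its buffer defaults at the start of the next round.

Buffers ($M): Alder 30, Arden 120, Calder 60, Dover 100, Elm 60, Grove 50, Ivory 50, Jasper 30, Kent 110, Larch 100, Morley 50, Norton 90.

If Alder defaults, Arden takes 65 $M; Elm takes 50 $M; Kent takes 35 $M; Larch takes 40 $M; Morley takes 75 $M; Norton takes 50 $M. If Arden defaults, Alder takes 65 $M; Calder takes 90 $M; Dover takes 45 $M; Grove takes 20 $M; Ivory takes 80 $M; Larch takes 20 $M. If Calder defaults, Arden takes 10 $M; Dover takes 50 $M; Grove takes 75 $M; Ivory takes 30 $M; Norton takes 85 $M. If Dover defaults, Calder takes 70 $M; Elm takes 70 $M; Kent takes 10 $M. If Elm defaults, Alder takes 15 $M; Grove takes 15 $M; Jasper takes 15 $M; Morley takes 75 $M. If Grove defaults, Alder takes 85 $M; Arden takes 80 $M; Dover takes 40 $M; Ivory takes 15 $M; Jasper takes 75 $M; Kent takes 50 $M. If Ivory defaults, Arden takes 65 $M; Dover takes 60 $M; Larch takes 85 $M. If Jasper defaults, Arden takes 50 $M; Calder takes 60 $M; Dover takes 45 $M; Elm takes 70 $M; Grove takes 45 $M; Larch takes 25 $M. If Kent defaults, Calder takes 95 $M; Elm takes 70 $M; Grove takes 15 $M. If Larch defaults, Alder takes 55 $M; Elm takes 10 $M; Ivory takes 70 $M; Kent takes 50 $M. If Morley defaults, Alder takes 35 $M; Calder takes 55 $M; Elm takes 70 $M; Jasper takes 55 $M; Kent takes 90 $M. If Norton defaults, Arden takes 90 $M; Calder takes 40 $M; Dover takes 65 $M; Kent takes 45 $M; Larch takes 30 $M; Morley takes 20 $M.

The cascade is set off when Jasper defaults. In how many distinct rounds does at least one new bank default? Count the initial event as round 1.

6

Round 1 — Jasper defaults (initial).
  Arden: +50 → 50 < 120
  Calder: +60 → 60 ≥ 60
  Dover: +45 → 45 < 100
  Elm: +70 → 70 ≥ 60
  Grove: +45 → 45 < 50
  Larch: +25 → 25 < 100
Round 2 — Calder, Elm default.
  Alder: +15 → 15 < 30
  Arden: +10 → 60 < 120
  Dover: +50 → 95 < 100
  Grove: +75+15 → 135 ≥ 50
  Ivory: +30 → 30 < 50
  Morley: +75 → 75 ≥ 50
  Norton: +85 → 85 < 90
Round 3 — Grove, Morley default.
  Alder: +85+35 → 135 ≥ 30
  Arden: +80 → 140 ≥ 120
  Dover: +40 → 135 ≥ 100
  Ivory: +15 → 45 < 50
  Kent: +50+90 → 140 ≥ 110
Round 4 — Alder, Arden, Dover, Kent default.
  Ivory: +80 → 125 ≥ 50
  Larch: +40+20 → 85 < 100
  Norton: +50 → 135 ≥ 90
Round 5 — Ivory, Norton default.
  Larch: +85+30 → 200 ≥ 100
Round 6 — Larch defaults.
No further defaults.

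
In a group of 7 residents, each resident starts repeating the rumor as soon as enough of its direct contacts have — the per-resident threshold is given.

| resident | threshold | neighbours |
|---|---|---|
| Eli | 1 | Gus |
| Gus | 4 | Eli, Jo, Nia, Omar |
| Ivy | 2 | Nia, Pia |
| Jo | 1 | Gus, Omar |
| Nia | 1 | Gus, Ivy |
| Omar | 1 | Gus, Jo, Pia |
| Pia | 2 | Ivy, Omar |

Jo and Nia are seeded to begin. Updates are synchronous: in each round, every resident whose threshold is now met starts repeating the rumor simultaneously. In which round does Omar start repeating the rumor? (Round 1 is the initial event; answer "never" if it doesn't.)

Round 1 — Jo, Nia start repeating the rumor (initial).
Round 2 — checking thresholds:
  Gus: 2 of 4 neighbours < 4, holds.
  Ivy: 1 of 2 neighbours < 2, holds.
  Omar: 1 of 3 neighbours ≥ 1, starts repeating the rumor.
Round 3 — no new spreads; cascade stops.

2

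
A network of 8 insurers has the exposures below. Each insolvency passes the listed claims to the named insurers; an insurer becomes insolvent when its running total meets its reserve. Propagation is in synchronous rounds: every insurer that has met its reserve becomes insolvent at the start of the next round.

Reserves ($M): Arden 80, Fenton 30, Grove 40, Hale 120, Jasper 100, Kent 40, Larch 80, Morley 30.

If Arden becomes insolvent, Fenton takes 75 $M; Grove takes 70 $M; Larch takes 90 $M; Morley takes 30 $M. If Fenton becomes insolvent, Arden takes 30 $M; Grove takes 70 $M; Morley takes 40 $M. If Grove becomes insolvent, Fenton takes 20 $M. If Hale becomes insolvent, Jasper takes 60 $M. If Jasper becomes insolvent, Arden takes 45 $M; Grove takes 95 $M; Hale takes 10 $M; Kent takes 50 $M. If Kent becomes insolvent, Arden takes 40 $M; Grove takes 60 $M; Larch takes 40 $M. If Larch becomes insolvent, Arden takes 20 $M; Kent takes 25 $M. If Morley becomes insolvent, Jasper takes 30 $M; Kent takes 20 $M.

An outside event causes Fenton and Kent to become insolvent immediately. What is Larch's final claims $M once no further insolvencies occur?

40

Round 1 — Fenton, Kent become insolvent (initial).
  Arden: +30+40 → 70 < 80
  Grove: +70+60 → 130 ≥ 40
  Larch: +40 → 40 < 80
  Morley: +40 → 40 ≥ 30
Round 2 — Grove, Morley become insolvent.
  Jasper: +30 → 30 < 100
No further insolvencies.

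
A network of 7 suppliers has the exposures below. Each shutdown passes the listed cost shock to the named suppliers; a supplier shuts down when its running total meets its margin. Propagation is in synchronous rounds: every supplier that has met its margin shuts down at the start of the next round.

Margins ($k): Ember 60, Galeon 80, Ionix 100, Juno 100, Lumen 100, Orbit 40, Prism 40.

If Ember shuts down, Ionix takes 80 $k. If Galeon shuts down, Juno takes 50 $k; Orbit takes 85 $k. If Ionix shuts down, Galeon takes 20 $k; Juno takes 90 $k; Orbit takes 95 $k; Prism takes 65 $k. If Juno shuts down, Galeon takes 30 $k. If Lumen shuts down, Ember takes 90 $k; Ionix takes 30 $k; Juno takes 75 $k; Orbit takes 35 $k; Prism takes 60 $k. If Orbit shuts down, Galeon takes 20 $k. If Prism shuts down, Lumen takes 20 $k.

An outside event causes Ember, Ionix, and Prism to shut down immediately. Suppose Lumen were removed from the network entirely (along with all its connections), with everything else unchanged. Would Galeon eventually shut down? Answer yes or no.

no

With Lumen removed:
Round 1 — Ember, Ionix, Prism shut down (initial).
  Galeon: +20 → 20 < 80
  Juno: +90 → 90 < 100
  Orbit: +95 → 95 ≥ 40
Round 2 — Orbit shuts down.
  Galeon: +20 → 40 < 80
No further shutdowns.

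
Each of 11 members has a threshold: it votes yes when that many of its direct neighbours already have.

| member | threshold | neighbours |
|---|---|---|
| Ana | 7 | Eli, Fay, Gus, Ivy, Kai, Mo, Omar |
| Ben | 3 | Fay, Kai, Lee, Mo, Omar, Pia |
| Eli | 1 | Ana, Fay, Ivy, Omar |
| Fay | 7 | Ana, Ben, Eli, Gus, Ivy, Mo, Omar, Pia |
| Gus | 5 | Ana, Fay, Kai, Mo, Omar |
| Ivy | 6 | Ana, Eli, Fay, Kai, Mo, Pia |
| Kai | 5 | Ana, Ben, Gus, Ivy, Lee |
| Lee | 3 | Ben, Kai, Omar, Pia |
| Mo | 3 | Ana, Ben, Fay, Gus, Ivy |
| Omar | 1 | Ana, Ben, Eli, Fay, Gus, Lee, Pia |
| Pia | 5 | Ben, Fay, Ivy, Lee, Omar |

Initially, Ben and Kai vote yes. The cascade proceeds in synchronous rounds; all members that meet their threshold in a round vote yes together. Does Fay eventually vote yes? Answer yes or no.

Round 1 — Ben, Kai vote yes (initial).
Round 2 — checking thresholds:
  Ana: 1 of 7 neighbours < 7, holds.
  Fay: 1 of 8 neighbours < 7, holds.
  Gus: 1 of 5 neighbours < 5, holds.
  Ivy: 1 of 6 neighbours < 6, holds.
  Lee: 2 of 4 neighbours < 3, holds.
  Mo: 1 of 5 neighbours < 3, holds.
  Omar: 1 of 7 neighbours ≥ 1, votes yes.
  Pia: 1 of 5 neighbours < 5, holds.
Round 3 — checking thresholds:
  Ana: 2 of 7 neighbours < 7, holds.
  Eli: 1 of 4 neighbours ≥ 1, votes yes.
  Fay: 2 of 8 neighbours < 7, holds.
  Gus: 2 of 5 neighbours < 5, holds.
  Ivy: 1 of 6 neighbours < 6, holds.
  Lee: 3 of 4 neighbours ≥ 3, votes yes.
  Mo: 1 of 5 neighbours < 3, holds.
  Pia: 2 of 5 neighbours < 5, holds.
Round 4 — no new yes votes; cascade stops.

no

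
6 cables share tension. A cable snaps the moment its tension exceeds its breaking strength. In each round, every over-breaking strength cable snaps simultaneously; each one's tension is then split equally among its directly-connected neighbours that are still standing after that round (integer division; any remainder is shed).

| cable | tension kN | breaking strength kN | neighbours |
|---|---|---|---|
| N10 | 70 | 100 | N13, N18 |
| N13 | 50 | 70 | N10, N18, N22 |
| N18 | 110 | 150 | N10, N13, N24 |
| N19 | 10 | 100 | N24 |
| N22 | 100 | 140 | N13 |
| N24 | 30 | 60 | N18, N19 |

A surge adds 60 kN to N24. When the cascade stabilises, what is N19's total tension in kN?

Round 1 — N24 at 90 > 60. N24 snaps.
  N24 sheds 90 kN to N18, N19: 45 each.
    N18: 110+45 = 155 > 150
    N19: 10+45 = 55 ≤ 100
Round 2 — N18 snaps.
  N18 sheds 155 kN to N10, N13: 77 each (1 lost).
    N10: 70+77 = 147 > 100
    N13: 50+77 = 127 > 70
Round 3 — N10, N13 snap.
  N10 sheds 147 kN: no online neighbours, lost.
  N13 sheds 127 kN to N22: 127 each.
    N22: 100+127 = 227 > 140
Round 4 — N22 snaps.
  N22 sheds 227 kN: no online neighbours, lost.
No further breaks.

55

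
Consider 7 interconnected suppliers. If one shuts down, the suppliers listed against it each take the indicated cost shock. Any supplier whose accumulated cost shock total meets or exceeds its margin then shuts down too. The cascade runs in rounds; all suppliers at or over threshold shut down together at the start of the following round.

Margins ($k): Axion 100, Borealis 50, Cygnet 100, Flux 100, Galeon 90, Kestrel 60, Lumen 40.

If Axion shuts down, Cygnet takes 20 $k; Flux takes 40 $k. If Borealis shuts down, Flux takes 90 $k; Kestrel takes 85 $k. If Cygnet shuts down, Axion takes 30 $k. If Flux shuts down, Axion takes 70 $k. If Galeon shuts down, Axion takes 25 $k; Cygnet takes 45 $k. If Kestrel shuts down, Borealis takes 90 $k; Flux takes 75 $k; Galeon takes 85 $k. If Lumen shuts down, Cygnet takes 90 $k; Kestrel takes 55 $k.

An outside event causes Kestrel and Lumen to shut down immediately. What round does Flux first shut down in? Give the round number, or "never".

3

Round 1 — Kestrel, Lumen shut down (initial).
  Borealis: +90 → 90 ≥ 50
  Cygnet: +90 → 90 < 100
  Flux: +75 → 75 < 100
  Galeon: +85 → 85 < 90
Round 2 — Borealis shuts down.
  Flux: +90 → 165 ≥ 100
Round 3 — Flux shuts down.
  Axion: +70 → 70 < 100
No further shutdowns.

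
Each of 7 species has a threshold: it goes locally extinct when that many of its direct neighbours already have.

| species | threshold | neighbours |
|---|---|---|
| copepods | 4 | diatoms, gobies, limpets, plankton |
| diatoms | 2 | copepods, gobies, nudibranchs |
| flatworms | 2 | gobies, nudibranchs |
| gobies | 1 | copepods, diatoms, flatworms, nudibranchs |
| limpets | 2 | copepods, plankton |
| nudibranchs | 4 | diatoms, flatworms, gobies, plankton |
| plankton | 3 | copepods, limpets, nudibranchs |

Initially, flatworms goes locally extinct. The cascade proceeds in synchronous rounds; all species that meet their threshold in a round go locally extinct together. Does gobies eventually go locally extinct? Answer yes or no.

Round 1 — flatworms goes locally extinct (initial).
Round 2 — checking thresholds:
  gobies: 1 of 4 neighbours ≥ 1, goes locally extinct.
  nudibranchs: 1 of 4 neighbours < 4, holds.
Round 3 — no new extinctions; cascade stops.

yes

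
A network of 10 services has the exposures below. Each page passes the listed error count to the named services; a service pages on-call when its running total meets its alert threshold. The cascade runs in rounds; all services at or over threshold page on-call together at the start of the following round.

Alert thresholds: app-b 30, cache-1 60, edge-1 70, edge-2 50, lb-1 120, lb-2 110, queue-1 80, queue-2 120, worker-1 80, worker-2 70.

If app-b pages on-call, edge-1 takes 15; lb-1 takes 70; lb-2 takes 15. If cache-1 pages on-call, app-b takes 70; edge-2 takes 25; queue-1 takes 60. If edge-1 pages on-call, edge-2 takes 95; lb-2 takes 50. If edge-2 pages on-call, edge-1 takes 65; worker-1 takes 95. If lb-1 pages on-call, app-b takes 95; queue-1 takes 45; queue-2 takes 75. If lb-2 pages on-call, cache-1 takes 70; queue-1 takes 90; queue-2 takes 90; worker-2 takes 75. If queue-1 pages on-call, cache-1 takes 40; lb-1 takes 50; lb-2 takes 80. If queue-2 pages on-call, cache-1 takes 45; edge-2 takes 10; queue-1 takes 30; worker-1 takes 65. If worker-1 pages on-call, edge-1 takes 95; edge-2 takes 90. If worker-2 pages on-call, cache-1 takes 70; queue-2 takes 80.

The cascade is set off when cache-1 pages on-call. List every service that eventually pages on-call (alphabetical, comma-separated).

app-b, cache-1

Round 1 — cache-1 pages on-call (initial).
  app-b: +70 → 70 ≥ 30
  edge-2: +25 → 25 < 50
  queue-1: +60 → 60 < 80
Round 2 — app-b pages on-call.
  edge-1: +15 → 15 < 70
  lb-1: +70 → 70 < 120
  lb-2: +15 → 15 < 110
No further pages.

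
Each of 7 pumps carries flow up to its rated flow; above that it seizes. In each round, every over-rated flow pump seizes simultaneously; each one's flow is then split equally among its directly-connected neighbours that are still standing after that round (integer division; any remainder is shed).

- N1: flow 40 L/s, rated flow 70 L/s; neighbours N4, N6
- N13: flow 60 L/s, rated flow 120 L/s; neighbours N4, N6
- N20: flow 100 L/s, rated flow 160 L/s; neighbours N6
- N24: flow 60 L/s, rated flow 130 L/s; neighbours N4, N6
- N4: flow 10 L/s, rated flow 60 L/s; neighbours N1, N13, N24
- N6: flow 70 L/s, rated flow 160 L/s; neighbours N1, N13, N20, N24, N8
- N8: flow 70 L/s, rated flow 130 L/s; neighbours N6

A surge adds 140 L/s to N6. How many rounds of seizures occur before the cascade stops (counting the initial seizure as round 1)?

4

Round 1 — N6 at 210 > 160. N6 seizes.
  N6 sheds 210 L/s to N1, N13, N20, N24, N8: 42 each.
    N1: 40+42 = 82 > 70
    N13: 60+42 = 102 ≤ 120
    N20: 100+42 = 142 ≤ 160
    N24: 60+42 = 102 ≤ 130
    N8: 70+42 = 112 ≤ 130
Round 2 — N1 seizes.
  N1 sheds 82 L/s to N4: 82 each.
    N4: 10+82 = 92 > 60
Round 3 — N4 seizes.
  N4 sheds 92 L/s to N13, N24: 46 each.
    N13: 102+46 = 148 > 120
    N24: 102+46 = 148 > 130
Round 4 — N13, N24 seize.
  N13 sheds 148 L/s: no online neighbours, lost.
  N24 sheds 148 L/s: no online neighbours, lost.
No further seizures.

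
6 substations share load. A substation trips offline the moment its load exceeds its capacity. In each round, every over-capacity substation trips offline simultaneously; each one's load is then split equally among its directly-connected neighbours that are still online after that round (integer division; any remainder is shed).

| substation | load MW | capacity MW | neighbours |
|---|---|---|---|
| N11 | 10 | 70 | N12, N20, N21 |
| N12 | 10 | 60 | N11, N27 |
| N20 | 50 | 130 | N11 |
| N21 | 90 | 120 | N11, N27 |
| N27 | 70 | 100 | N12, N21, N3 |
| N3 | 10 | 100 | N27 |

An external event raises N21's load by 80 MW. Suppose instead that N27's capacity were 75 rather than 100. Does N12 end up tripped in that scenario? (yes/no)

yes

With N27's capacity at 75:
Round 1 — N21 at 170 > 120. N21 trips offline.
  N21 sheds 170 MW to N11, N27: 85 each.
    N11: 10+85 = 95 > 70
    N27: 70+85 = 155 > 75
Round 2 — N11, N27 trip offline.
  N11 sheds 95 MW to N12, N20: 47 each (1 lost).
    N12: 10+47 = 57 ≤ 60
    N20: 50+47 = 97 ≤ 130
  N27 sheds 155 MW to N12, N3: 77 each (1 lost).
    N12: 57+77 = 134 > 60
    N3: 10+77 = 87 ≤ 100
Round 3 — N12 trips offline.
  N12 sheds 134 MW: no online neighbours, lost.
No further trips.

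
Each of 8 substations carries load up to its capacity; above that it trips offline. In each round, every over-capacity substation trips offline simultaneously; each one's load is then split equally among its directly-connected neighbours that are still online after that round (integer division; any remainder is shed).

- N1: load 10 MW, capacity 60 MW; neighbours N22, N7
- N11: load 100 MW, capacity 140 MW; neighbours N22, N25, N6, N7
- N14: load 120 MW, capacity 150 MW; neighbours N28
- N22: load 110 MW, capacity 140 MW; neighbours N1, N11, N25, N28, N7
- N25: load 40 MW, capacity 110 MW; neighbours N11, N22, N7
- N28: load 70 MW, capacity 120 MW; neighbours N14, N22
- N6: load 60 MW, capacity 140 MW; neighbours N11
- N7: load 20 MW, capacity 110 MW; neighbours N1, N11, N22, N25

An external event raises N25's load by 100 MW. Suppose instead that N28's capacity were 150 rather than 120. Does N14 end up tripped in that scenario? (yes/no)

With N28's capacity at 150:
Round 1 — N25 at 140 > 110. N25 trips offline.
  N25 sheds 140 MW to N11, N22, N7: 46 each (2 lost).
    N11: 100+46 = 146 > 140
    N22: 110+46 = 156 > 140
    N7: 20+46 = 66 ≤ 110
Round 2 — N11, N22 trip offline.
  N11 sheds 146 MW to N6, N7: 73 each.
    N6: 60+73 = 133 ≤ 140
    N7: 66+73 = 139 > 110
  N22 sheds 156 MW to N1, N28, N7: 52 each.
    N1: 10+52 = 62 > 60
    N28: 70+52 = 122 ≤ 150
    N7: 139+52 = 191 > 110
Round 3 — N1, N7 trip offline.
  N1 sheds 62 MW: no online neighbours, lost.
  N7 sheds 191 MW: no online neighbours, lost.
No further trips.

no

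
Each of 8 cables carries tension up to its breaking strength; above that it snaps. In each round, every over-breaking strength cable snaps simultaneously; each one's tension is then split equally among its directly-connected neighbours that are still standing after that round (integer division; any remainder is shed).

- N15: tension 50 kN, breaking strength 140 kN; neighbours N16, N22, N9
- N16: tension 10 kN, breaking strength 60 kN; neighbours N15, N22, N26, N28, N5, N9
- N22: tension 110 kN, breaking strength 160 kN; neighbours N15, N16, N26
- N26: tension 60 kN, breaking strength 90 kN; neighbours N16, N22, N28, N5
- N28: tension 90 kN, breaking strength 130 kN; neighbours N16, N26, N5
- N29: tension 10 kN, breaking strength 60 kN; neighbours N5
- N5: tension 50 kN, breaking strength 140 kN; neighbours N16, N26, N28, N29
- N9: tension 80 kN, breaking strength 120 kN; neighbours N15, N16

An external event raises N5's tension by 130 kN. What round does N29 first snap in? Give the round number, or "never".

Round 1 — N5 at 180 > 140. N5 snaps.
  N5 sheds 180 kN to N16, N26, N28, N29: 45 each.
    N16: 10+45 = 55 ≤ 60
    N26: 60+45 = 105 > 90
    N28: 90+45 = 135 > 130
    N29: 10+45 = 55 ≤ 60
Round 2 — N26, N28 snap.
  N26 sheds 105 kN to N16, N22: 52 each (1 lost).
    N16: 55+52 = 107 > 60
    N22: 110+52 = 162 > 160
  N28 sheds 135 kN to N16: 135 each.
    N16: 107+135 = 242 > 60
Round 3 — N16, N22 snap.
  N16 sheds 242 kN to N15, N9: 121 each.
    N15: 50+121 = 171 > 140
    N9: 80+121 = 201 > 120
  N22 sheds 162 kN to N15: 162 each.
    N15: 171+162 = 333 > 140
Round 4 — N15, N9 snap.
  N15 sheds 333 kN: no online neighbours, lost.
  N9 sheds 201 kN: no online neighbours, lost.
No further breaks.

never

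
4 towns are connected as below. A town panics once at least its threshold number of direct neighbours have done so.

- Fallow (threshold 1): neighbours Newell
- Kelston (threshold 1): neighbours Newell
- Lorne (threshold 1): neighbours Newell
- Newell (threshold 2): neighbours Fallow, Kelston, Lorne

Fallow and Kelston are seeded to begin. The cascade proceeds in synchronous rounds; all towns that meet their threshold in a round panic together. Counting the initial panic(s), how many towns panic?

Round 1 — Fallow, Kelston panic (initial).
Round 2 — checking thresholds:
  Newell: 2 of 3 neighbours ≥ 2, panics.
Round 3 — checking thresholds:
  Lorne: 1 of 1 neighbours ≥ 1, panics.
Round 4 — no new panics; cascade stops.

4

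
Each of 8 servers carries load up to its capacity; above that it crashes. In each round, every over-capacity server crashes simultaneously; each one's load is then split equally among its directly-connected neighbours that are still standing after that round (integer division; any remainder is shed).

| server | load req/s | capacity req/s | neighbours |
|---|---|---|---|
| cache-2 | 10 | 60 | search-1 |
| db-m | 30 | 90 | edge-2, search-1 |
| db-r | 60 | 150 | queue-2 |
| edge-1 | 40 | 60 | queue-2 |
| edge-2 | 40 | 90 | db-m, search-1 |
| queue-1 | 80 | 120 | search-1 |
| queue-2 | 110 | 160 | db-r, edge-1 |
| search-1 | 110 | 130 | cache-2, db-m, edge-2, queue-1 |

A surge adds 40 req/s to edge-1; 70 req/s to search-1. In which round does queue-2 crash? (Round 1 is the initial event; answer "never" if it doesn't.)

Round 1 — edge-1 at 80 > 60; search-1 at 180 > 130. edge-1, search-1 crash.
  edge-1 sheds 80 req/s to queue-2: 80 each.
    queue-2: 110+80 = 190 > 160
  search-1 sheds 180 req/s to cache-2, db-m, edge-2, queue-1: 45 each.
    cache-2: 10+45 = 55 ≤ 60
    db-m: 30+45 = 75 ≤ 90
    edge-2: 40+45 = 85 ≤ 90
    queue-1: 80+45 = 125 > 120
Round 2 — queue-1, queue-2 crash.
  queue-1 sheds 125 req/s: no online neighbours, lost.
  queue-2 sheds 190 req/s to db-r: 190 each.
    db-r: 60+190 = 250 > 150
Round 3 — db-r crashes.
  db-r sheds 250 req/s: no online neighbours, lost.
No further crashes.

2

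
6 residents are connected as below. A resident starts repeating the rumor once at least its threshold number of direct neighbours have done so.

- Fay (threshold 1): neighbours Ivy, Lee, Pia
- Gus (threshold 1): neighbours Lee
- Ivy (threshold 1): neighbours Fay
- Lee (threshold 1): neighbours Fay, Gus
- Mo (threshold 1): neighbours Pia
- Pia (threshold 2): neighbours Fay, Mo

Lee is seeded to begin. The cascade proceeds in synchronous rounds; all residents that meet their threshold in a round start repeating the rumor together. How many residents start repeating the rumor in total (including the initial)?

4

Round 1 — Lee starts repeating the rumor (initial).
Round 2 — checking thresholds:
  Fay: 1 of 3 neighbours ≥ 1, starts repeating the rumor.
  Gus: 1 of 1 neighbours ≥ 1, starts repeating the rumor.
Round 3 — checking thresholds:
  Ivy: 1 of 1 neighbours ≥ 1, starts repeating the rumor.
  Pia: 1 of 2 neighbours < 2, below threshold.
Round 4 — no new spreads; cascade stops.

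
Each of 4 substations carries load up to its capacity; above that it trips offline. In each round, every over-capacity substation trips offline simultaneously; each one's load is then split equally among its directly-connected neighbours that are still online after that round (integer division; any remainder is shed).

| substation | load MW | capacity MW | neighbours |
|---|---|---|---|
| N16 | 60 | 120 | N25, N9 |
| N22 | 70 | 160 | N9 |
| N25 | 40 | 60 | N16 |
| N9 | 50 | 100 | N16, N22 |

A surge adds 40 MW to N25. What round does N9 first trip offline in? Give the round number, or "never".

Round 1 — N25 at 80 > 60. N25 trips offline.
  N25 sheds 80 MW to N16: 80 each.
    N16: 60+80 = 140 > 120
Round 2 — N16 trips offline.
  N16 sheds 140 MW to N9: 140 each.
    N9: 50+140 = 190 > 100
Round 3 — N9 trips offline.
  N9 sheds 190 MW to N22: 190 each.
    N22: 70+190 = 260 > 160
Round 4 — N22 trips offline.
  N22 sheds 260 MW: no online neighbours, lost.
No further trips.

3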